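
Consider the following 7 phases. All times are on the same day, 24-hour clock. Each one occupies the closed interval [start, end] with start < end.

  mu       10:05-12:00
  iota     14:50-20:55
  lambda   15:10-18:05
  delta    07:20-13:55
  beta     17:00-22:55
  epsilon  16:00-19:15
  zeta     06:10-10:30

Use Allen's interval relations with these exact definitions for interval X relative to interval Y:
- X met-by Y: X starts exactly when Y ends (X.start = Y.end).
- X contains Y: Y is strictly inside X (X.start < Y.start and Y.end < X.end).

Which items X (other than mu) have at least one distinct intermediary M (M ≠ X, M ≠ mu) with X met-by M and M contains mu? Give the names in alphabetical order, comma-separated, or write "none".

Target mu = [10:05, 12:00].
Intermediaries M with M contains mu: delta.
Via delta — items with X met-by delta: none.
Union: none.

none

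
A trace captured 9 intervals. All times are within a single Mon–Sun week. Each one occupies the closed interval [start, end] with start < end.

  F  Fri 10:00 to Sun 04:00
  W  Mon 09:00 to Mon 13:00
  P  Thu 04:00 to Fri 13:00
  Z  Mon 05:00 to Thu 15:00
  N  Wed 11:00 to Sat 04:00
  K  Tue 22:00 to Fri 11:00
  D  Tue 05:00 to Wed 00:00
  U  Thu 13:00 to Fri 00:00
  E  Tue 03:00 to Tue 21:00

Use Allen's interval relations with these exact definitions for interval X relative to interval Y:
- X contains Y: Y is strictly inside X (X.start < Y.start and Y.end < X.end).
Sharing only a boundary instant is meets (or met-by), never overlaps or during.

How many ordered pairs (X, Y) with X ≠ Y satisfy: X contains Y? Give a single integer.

7

Checking all 72 ordered pairs for relation 'contains'; matching pairs in alphabetical order:
(K, U): K contains U ✓
(N, P): N contains P ✓
(N, U): N contains U ✓
(P, U): P contains U ✓
(Z, D): Z contains D ✓
(Z, E): Z contains E ✓
(Z, W): Z contains W ✓
Count: 7.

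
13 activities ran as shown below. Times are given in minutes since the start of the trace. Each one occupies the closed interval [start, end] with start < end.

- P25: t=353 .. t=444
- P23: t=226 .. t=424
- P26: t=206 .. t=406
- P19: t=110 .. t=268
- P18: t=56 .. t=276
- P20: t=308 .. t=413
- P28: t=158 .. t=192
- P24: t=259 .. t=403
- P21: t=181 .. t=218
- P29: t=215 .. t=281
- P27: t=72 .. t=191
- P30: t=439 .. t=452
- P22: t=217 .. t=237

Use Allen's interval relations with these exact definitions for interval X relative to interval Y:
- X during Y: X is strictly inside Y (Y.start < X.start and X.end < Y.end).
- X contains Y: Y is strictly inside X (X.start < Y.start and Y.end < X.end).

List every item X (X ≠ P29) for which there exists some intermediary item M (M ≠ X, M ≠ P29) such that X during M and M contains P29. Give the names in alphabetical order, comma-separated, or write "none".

Target P29 = [t=215, t=281].
Intermediaries M with M contains P29: P26.
Via P26 — items with X during P26: P22, P24.
Union: P22, P24.

P22, P24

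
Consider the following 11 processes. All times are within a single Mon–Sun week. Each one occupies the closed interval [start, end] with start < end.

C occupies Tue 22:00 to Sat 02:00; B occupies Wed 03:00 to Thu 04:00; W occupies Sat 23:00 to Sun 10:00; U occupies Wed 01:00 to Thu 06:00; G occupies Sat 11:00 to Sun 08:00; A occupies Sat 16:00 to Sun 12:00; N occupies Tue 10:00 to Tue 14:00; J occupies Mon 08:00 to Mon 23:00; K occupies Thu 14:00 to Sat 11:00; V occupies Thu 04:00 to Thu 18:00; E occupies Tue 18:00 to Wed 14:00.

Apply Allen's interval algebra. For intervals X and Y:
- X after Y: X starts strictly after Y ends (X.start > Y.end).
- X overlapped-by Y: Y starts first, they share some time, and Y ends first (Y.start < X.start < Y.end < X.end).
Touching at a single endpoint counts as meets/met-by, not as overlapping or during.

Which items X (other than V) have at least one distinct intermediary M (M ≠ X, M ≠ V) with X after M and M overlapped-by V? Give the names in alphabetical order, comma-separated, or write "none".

Target V = [Thu 04:00, Thu 18:00].
Intermediaries M with M overlapped-by V: K.
Via K — items with X after K: A, W.
Union: A, W.

A, W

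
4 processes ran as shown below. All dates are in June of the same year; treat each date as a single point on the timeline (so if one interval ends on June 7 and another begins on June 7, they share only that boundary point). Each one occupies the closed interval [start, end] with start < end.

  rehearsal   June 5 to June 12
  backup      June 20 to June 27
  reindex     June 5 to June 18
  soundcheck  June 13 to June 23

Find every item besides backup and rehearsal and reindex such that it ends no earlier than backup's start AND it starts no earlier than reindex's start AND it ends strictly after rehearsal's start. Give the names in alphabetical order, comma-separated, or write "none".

Conditions: its end is no earlier than backup's start (X.end >= June 20) AND its start is no earlier than reindex's start (X.start >= June 5) AND its end is strictly after rehearsal's start (X.end > June 5).
soundcheck: end June 23 >= June 20? ✓; start June 13 >= June 5? ✓; end June 23 > June 5? ✓ → yes.
Result: soundcheck.

soundcheck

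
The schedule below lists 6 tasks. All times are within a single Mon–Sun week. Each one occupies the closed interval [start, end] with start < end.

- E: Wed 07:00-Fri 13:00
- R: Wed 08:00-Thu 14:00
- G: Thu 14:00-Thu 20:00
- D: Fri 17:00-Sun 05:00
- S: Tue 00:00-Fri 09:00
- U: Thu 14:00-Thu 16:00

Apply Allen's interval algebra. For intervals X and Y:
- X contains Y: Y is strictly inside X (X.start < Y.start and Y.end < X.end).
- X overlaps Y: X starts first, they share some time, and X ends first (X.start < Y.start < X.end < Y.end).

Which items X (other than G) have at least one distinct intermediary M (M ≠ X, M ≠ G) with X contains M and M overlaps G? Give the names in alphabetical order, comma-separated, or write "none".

none

Target G = [Thu 14:00, Thu 20:00].
Intermediaries M with M overlaps G: none.
Union: none.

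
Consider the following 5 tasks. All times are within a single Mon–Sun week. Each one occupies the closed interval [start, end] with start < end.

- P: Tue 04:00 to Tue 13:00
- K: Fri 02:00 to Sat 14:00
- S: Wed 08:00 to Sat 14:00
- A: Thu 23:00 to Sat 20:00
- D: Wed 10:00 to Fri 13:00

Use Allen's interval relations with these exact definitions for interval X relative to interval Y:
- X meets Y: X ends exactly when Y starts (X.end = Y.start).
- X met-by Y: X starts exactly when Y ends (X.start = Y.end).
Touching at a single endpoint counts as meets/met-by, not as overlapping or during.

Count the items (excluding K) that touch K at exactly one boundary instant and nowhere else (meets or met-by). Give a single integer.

Target K = [Fri 02:00, Sat 14:00].
A [Thu 23:00, Sat 20:00] → contains → no.
D [Wed 10:00, Fri 13:00] → overlaps → no.
P [Tue 04:00, Tue 13:00] → before → no.
S [Wed 08:00, Sat 14:00] → finished-by → no.
Total: 0.

0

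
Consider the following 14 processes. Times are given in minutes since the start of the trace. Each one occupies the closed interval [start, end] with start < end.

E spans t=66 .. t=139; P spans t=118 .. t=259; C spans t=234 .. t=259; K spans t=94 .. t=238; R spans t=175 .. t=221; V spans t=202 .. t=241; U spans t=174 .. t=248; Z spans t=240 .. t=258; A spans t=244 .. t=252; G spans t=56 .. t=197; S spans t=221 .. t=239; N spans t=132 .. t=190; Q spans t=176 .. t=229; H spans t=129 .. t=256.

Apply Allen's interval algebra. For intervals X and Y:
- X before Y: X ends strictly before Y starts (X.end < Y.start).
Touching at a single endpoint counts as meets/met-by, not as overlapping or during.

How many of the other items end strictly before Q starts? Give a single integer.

1

Target Q = [t=176, t=229].
A [t=244, t=252] → after → no.
C [t=234, t=259] → after → no.
E [t=66, t=139] → before → counts.
G [t=56, t=197] → overlaps → no.
H [t=129, t=256] → contains → no.
K [t=94, t=238] → contains → no.
N [t=132, t=190] → overlaps → no.
P [t=118, t=259] → contains → no.
R [t=175, t=221] → overlaps → no.
S [t=221, t=239] → overlapped-by → no.
U [t=174, t=248] → contains → no.
V [t=202, t=241] → overlapped-by → no.
Z [t=240, t=258] → after → no.
Total: 1.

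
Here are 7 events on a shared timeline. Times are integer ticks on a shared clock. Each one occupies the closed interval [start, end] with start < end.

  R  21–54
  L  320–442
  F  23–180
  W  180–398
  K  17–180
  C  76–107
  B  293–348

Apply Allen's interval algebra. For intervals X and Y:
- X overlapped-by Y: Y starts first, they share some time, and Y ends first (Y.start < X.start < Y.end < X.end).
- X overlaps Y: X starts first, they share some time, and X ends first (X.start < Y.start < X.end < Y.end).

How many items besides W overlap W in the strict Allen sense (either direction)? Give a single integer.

Target W = [180, 398].
B [293, 348] → during → no.
C [76, 107] → before → no.
F [23, 180] → meets → no.
K [17, 180] → meets → no.
L [320, 442] → overlapped-by → counts.
R [21, 54] → before → no.
Total: 1.

1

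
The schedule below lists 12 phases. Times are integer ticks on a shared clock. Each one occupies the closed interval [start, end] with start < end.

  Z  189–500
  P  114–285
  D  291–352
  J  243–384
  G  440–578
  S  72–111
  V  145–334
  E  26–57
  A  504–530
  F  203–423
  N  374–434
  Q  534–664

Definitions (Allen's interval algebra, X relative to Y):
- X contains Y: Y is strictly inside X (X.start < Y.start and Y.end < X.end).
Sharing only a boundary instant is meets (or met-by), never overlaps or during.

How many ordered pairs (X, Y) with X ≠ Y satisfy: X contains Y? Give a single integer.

Checking all 132 ordered pairs for relation 'contains'; matching pairs in alphabetical order:
(F, D): F contains D ✓
(F, J): F contains J ✓
(G, A): G contains A ✓
(J, D): J contains D ✓
(Z, D): Z contains D ✓
(Z, F): Z contains F ✓
(Z, J): Z contains J ✓
(Z, N): Z contains N ✓
Count: 8.

8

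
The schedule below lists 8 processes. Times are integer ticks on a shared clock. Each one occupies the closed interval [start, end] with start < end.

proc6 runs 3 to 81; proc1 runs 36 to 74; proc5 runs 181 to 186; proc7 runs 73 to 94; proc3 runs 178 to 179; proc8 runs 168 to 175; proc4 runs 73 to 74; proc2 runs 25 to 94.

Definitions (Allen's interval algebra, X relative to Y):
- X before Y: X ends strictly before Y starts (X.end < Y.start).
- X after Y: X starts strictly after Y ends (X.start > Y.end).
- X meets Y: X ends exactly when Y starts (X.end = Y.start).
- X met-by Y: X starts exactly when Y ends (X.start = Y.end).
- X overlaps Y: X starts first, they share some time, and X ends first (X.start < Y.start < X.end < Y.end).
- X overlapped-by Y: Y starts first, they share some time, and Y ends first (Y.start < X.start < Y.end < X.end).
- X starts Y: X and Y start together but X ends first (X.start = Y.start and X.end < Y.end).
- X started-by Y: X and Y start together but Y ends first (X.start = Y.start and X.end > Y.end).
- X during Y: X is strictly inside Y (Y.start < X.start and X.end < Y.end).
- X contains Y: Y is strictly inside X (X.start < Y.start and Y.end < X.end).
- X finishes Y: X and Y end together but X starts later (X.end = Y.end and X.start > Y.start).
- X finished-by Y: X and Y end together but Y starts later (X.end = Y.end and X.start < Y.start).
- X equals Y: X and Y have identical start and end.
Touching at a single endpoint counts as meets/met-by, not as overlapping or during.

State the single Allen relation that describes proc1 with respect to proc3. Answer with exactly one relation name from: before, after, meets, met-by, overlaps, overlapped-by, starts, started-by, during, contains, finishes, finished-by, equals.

proc1 = [36, 74]; proc3 = [178, 179].
Compare endpoints: proc1.start < proc3.start, proc1.start < proc3.end, proc1.end < proc3.start, proc1.end < proc3.end.
That pattern is 'before'.

before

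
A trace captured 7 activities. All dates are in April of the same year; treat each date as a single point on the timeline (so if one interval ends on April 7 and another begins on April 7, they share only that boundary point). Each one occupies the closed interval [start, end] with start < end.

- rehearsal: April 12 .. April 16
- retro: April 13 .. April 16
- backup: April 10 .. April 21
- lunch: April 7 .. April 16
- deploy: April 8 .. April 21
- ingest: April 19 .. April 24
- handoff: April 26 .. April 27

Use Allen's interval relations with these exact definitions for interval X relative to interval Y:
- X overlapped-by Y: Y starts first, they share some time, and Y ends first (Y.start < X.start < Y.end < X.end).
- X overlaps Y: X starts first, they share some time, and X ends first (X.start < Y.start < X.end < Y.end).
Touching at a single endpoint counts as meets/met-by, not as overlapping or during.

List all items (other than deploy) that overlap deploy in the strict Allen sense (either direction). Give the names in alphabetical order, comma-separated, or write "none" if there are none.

Target deploy = [April 8, April 21].
backup [April 10, April 21] → finishes → no.
handoff [April 26, April 27] → after → no.
ingest [April 19, April 24] → overlapped-by → yes.
lunch [April 7, April 16] → overlaps → yes.
rehearsal [April 12, April 16] → during → no.
retro [April 13, April 16] → during → no.
Result: ingest, lunch.

ingest, lunch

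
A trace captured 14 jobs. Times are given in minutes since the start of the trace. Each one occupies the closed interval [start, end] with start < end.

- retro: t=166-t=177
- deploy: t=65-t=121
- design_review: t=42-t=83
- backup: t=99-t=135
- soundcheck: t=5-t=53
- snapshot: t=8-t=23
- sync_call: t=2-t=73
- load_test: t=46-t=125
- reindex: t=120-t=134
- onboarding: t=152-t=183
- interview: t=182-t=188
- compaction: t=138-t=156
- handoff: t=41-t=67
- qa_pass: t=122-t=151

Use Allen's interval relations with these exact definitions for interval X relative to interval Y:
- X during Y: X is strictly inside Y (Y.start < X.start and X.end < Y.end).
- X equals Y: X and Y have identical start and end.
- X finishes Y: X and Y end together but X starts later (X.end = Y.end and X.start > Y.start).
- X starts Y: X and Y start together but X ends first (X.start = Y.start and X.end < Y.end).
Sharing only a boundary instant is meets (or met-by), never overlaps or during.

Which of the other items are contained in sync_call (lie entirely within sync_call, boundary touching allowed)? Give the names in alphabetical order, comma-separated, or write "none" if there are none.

Target sync_call = [t=2, t=73].
backup [t=99, t=135] → after → no.
compaction [t=138, t=156] → after → no.
deploy [t=65, t=121] → overlapped-by → no.
design_review [t=42, t=83] → overlapped-by → no.
handoff [t=41, t=67] → during → yes.
interview [t=182, t=188] → after → no.
load_test [t=46, t=125] → overlapped-by → no.
onboarding [t=152, t=183] → after → no.
qa_pass [t=122, t=151] → after → no.
reindex [t=120, t=134] → after → no.
retro [t=166, t=177] → after → no.
snapshot [t=8, t=23] → during → yes.
soundcheck [t=5, t=53] → during → yes.
Result: handoff, snapshot, soundcheck.

handoff, snapshot, soundcheck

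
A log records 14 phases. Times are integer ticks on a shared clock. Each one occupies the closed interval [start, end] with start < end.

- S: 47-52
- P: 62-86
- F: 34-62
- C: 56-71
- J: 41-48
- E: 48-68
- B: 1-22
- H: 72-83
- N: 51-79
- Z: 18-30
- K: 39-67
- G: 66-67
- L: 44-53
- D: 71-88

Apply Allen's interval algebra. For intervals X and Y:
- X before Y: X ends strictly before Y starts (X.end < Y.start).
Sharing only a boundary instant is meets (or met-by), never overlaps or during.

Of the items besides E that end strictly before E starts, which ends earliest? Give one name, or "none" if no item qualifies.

B

Target E = [48, 68].
B [1, 22] → before → candidate.
C [56, 71] → overlapped-by → excluded.
D [71, 88] → after → excluded.
F [34, 62] → overlaps → excluded.
G [66, 67] → during → excluded.
H [72, 83] → after → excluded.
J [41, 48] → meets → excluded.
K [39, 67] → overlaps → excluded.
L [44, 53] → overlaps → excluded.
N [51, 79] → overlapped-by → excluded.
P [62, 86] → overlapped-by → excluded.
S [47, 52] → overlaps → excluded.
Z [18, 30] → before → candidate.
Among candidates, earliest end is 22 → B.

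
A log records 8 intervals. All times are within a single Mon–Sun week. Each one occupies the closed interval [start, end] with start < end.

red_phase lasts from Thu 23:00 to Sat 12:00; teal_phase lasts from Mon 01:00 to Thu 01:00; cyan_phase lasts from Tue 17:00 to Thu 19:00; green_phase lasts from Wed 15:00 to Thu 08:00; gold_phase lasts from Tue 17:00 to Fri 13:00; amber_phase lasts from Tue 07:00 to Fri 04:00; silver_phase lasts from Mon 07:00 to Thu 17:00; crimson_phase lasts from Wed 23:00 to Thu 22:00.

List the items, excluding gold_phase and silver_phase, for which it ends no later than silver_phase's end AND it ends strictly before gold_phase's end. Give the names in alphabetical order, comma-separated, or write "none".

green_phase, teal_phase

Conditions: its end is no later than silver_phase's end (X.end <= Thu 17:00) AND its end is strictly before gold_phase's end (X.end < Fri 13:00).
amber_phase: end Fri 04:00 <= Thu 17:00? ✗; end Fri 04:00 < Fri 13:00? ✓ → no.
crimson_phase: end Thu 22:00 <= Thu 17:00? ✗; end Thu 22:00 < Fri 13:00? ✓ → no.
cyan_phase: end Thu 19:00 <= Thu 17:00? ✗; end Thu 19:00 < Fri 13:00? ✓ → no.
green_phase: end Thu 08:00 <= Thu 17:00? ✓; end Thu 08:00 < Fri 13:00? ✓ → yes.
red_phase: end Sat 12:00 <= Thu 17:00? ✗; end Sat 12:00 < Fri 13:00? ✗ → no.
teal_phase: end Thu 01:00 <= Thu 17:00? ✓; end Thu 01:00 < Fri 13:00? ✓ → yes.
Result: green_phase, teal_phase.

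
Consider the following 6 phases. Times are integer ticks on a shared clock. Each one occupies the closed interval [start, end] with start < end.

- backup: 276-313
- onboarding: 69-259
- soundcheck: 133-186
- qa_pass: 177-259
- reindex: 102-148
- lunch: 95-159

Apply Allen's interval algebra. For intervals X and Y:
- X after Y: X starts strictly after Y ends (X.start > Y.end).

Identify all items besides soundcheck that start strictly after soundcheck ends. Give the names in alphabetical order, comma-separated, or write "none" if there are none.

backup

Target soundcheck = [133, 186].
backup [276, 313] → after → yes.
lunch [95, 159] → overlaps → no.
onboarding [69, 259] → contains → no.
qa_pass [177, 259] → overlapped-by → no.
reindex [102, 148] → overlaps → no.
Result: backup.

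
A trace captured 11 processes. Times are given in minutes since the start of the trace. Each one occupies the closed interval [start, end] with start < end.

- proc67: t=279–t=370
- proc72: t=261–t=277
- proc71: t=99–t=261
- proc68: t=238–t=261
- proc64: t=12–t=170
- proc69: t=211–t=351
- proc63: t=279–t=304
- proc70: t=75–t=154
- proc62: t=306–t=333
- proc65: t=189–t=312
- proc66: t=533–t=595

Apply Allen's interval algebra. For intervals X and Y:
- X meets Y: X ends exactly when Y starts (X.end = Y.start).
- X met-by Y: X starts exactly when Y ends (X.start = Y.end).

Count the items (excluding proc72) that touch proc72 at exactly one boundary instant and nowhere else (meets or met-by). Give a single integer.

2

Target proc72 = [t=261, t=277].
proc62 [t=306, t=333] → after → no.
proc63 [t=279, t=304] → after → no.
proc64 [t=12, t=170] → before → no.
proc65 [t=189, t=312] → contains → no.
proc66 [t=533, t=595] → after → no.
proc67 [t=279, t=370] → after → no.
proc68 [t=238, t=261] → meets → counts.
proc69 [t=211, t=351] → contains → no.
proc70 [t=75, t=154] → before → no.
proc71 [t=99, t=261] → meets → counts.
Total: 2.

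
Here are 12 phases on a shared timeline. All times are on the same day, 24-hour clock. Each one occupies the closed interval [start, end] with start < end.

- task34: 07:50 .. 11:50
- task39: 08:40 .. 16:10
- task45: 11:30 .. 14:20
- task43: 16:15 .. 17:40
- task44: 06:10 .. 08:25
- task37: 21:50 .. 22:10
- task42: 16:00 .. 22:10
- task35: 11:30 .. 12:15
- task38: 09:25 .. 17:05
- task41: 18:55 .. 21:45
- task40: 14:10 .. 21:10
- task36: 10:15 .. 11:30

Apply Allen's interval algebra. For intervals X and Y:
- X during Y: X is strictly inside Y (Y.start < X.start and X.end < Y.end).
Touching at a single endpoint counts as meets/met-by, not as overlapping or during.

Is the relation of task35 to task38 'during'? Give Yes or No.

Yes

task35 = [11:30, 12:15], task38 = [09:25, 17:05].
Actual relation of task35 to task38: during.
Asked whether 'during' holds → Yes.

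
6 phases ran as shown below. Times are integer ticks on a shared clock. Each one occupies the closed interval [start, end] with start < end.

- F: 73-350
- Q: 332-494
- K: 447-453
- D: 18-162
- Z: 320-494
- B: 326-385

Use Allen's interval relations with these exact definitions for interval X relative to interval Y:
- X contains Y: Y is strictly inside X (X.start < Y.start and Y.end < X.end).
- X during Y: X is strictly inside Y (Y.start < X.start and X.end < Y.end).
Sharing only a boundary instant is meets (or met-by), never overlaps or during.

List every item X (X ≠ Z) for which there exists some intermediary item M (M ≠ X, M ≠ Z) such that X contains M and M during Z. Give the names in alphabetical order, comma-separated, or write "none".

Target Z = [320, 494].
Intermediaries M with M during Z: B, K.
Via B — items with X contains B: none.
Via K — items with X contains K: Q.
Union: Q.

Q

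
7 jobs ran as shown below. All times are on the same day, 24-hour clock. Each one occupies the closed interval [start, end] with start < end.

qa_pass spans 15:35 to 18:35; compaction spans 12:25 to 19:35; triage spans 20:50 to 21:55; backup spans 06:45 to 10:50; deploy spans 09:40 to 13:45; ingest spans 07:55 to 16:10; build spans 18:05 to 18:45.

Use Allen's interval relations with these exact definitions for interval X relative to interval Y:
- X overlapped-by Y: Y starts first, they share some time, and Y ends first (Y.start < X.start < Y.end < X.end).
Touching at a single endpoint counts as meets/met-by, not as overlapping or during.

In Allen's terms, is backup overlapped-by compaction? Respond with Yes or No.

backup = [06:45, 10:50], compaction = [12:25, 19:35].
Actual relation of backup to compaction: before.
Asked whether 'overlapped-by' holds → No.

No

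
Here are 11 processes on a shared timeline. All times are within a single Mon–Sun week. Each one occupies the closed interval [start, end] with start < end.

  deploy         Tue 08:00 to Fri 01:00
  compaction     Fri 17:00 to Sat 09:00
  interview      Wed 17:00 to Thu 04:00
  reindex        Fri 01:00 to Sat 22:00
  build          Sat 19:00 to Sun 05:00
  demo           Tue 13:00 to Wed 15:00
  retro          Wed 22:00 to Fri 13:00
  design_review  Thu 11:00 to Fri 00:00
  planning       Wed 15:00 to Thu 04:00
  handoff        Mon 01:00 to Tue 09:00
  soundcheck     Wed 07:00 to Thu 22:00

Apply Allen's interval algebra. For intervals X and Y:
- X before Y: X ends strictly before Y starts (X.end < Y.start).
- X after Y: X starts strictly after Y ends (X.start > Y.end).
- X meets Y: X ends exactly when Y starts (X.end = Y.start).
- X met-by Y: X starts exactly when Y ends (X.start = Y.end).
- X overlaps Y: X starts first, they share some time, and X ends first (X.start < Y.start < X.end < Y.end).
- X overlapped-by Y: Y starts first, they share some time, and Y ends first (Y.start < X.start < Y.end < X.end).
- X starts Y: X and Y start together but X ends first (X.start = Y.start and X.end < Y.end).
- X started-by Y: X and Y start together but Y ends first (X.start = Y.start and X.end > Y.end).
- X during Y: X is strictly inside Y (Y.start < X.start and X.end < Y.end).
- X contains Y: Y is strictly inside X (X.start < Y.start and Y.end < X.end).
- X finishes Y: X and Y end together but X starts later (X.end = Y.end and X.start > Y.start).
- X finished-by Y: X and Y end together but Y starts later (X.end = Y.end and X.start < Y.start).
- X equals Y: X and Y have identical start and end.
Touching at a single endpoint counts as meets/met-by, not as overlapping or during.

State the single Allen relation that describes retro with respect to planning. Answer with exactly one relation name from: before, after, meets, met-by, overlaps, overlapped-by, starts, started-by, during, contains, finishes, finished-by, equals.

overlapped-by

retro = [Wed 22:00, Fri 13:00]; planning = [Wed 15:00, Thu 04:00].
Compare endpoints: retro.start > planning.start, retro.start < planning.end, retro.end > planning.start, retro.end > planning.end.
That pattern is 'overlapped-by'.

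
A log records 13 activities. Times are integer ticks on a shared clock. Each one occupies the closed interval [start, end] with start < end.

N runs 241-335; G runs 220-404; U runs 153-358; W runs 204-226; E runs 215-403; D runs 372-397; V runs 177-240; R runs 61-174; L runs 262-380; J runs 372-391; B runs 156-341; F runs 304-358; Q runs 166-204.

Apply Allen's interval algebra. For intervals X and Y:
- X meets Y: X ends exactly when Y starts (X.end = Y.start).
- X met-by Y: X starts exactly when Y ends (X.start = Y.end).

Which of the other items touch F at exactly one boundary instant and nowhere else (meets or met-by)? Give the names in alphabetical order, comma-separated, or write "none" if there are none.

none

Target F = [304, 358].
B [156, 341] → overlaps → no.
D [372, 397] → after → no.
E [215, 403] → contains → no.
G [220, 404] → contains → no.
J [372, 391] → after → no.
L [262, 380] → contains → no.
N [241, 335] → overlaps → no.
Q [166, 204] → before → no.
R [61, 174] → before → no.
U [153, 358] → finished-by → no.
V [177, 240] → before → no.
W [204, 226] → before → no.
Result: none.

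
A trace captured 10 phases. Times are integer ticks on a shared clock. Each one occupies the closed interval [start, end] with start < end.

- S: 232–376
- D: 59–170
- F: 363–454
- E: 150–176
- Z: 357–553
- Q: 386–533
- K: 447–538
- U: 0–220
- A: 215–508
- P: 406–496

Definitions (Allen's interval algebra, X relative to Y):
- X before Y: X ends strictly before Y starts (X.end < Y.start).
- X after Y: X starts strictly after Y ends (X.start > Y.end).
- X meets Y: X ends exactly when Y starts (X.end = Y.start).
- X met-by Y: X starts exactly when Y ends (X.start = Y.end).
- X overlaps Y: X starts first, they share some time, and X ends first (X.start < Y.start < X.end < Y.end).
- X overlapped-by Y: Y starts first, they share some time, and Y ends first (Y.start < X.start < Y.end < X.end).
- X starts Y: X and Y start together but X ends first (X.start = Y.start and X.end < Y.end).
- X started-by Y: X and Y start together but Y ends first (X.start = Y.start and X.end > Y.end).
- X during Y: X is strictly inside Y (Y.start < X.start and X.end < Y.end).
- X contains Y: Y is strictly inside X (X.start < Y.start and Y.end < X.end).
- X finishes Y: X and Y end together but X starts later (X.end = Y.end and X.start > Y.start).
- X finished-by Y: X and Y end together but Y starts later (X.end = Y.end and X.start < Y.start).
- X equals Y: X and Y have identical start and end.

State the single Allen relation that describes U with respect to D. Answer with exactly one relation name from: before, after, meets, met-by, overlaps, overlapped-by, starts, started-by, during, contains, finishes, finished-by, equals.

contains

U = [0, 220]; D = [59, 170].
Compare endpoints: U.start < D.start, U.start < D.end, U.end > D.start, U.end > D.end.
That pattern is 'contains'.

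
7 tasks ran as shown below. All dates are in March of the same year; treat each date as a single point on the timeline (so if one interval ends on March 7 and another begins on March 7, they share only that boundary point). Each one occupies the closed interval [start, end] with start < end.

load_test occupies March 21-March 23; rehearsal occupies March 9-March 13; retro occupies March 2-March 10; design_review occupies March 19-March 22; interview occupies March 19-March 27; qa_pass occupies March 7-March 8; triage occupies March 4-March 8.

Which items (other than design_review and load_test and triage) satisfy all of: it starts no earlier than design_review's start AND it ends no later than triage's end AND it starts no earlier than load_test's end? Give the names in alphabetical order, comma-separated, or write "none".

Conditions: its start is no earlier than design_review's start (X.start >= March 19) AND its end is no later than triage's end (X.end <= March 8) AND its start is no earlier than load_test's end (X.start >= March 23).
interview: start March 19 >= March 19? ✓; end March 27 <= March 8? ✗; start March 19 >= March 23? ✗ → no.
qa_pass: start March 7 >= March 19? ✗; end March 8 <= March 8? ✓; start March 7 >= March 23? ✗ → no.
rehearsal: start March 9 >= March 19? ✗; end March 13 <= March 8? ✗; start March 9 >= March 23? ✗ → no.
retro: start March 2 >= March 19? ✗; end March 10 <= March 8? ✗; start March 2 >= March 23? ✗ → no.
Result: none.

none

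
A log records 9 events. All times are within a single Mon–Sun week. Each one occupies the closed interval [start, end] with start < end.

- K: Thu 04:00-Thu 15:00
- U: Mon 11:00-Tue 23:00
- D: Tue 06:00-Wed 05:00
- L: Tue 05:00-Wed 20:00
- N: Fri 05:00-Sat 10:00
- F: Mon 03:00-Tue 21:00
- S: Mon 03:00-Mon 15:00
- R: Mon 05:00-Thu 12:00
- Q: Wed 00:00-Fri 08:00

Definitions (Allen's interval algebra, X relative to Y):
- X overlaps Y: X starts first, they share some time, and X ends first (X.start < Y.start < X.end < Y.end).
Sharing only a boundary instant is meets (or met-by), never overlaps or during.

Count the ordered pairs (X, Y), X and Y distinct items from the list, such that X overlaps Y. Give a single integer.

13

Checking all 72 ordered pairs for relation 'overlaps'; matching pairs in alphabetical order:
(D, Q): D overlaps Q ✓
(F, D): F overlaps D ✓
(F, L): F overlaps L ✓
(F, R): F overlaps R ✓
(F, U): F overlaps U ✓
(L, Q): L overlaps Q ✓
(Q, N): Q overlaps N ✓
(R, K): R overlaps K ✓
(R, Q): R overlaps Q ✓
(S, R): S overlaps R ✓
(S, U): S overlaps U ✓
(U, D): U overlaps D ✓
(U, L): U overlaps L ✓
Count: 13.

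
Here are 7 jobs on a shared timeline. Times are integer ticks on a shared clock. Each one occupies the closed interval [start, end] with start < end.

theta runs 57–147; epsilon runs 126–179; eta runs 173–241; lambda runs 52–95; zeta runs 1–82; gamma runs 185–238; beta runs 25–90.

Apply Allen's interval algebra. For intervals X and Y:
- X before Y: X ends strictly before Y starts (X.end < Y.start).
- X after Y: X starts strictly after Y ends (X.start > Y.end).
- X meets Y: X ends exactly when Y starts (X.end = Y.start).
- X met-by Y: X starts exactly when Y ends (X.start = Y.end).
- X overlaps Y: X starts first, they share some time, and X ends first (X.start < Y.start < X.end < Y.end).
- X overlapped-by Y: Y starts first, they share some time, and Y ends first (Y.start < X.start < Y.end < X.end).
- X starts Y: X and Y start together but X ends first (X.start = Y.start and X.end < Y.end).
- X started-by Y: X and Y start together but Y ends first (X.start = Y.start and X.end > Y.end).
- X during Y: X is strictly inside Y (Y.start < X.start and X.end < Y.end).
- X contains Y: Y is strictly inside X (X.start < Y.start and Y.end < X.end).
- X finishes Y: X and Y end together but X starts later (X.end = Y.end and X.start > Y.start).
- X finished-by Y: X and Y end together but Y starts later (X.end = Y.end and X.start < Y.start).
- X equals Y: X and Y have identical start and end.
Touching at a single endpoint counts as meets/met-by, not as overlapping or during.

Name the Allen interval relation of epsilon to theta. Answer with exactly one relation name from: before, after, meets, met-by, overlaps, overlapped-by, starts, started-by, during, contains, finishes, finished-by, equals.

epsilon = [126, 179]; theta = [57, 147].
Compare endpoints: epsilon.start > theta.start, epsilon.start < theta.end, epsilon.end > theta.start, epsilon.end > theta.end.
That pattern is 'overlapped-by'.

overlapped-by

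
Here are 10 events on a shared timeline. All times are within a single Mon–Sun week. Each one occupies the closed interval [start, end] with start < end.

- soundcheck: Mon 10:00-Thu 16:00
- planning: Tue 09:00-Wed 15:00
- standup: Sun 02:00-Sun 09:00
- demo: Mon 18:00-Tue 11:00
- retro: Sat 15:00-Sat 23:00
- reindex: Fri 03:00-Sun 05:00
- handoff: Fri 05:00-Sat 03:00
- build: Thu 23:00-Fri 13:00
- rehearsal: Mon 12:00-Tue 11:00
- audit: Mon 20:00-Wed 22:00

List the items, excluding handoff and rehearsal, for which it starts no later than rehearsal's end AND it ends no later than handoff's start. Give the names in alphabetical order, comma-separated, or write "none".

audit, demo, planning, soundcheck

Conditions: its start is no later than rehearsal's end (X.start <= Tue 11:00) AND its end is no later than handoff's start (X.end <= Fri 05:00).
audit: start Mon 20:00 <= Tue 11:00? ✓; end Wed 22:00 <= Fri 05:00? ✓ → yes.
build: start Thu 23:00 <= Tue 11:00? ✗; end Fri 13:00 <= Fri 05:00? ✗ → no.
demo: start Mon 18:00 <= Tue 11:00? ✓; end Tue 11:00 <= Fri 05:00? ✓ → yes.
planning: start Tue 09:00 <= Tue 11:00? ✓; end Wed 15:00 <= Fri 05:00? ✓ → yes.
reindex: start Fri 03:00 <= Tue 11:00? ✗; end Sun 05:00 <= Fri 05:00? ✗ → no.
retro: start Sat 15:00 <= Tue 11:00? ✗; end Sat 23:00 <= Fri 05:00? ✗ → no.
soundcheck: start Mon 10:00 <= Tue 11:00? ✓; end Thu 16:00 <= Fri 05:00? ✓ → yes.
standup: start Sun 02:00 <= Tue 11:00? ✗; end Sun 09:00 <= Fri 05:00? ✗ → no.
Result: audit, demo, planning, soundcheck.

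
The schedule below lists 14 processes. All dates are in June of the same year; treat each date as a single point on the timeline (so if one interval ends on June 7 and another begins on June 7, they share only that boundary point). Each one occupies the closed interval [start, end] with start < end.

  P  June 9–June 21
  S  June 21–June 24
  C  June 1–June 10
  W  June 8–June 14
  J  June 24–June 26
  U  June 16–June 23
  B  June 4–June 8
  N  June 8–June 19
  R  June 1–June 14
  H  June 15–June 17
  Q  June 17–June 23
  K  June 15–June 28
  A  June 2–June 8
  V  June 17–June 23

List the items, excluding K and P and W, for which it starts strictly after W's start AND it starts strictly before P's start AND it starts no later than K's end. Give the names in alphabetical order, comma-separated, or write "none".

Conditions: its start is strictly after W's start (X.start > June 8) AND its start is strictly before P's start (X.start < June 9) AND its start is no later than K's end (X.start <= June 28).
A: start June 2 > June 8? ✗; start June 2 < June 9? ✓; start June 2 <= June 28? ✓ → no.
B: start June 4 > June 8? ✗; start June 4 < June 9? ✓; start June 4 <= June 28? ✓ → no.
C: start June 1 > June 8? ✗; start June 1 < June 9? ✓; start June 1 <= June 28? ✓ → no.
H: start June 15 > June 8? ✓; start June 15 < June 9? ✗; start June 15 <= June 28? ✓ → no.
J: start June 24 > June 8? ✓; start June 24 < June 9? ✗; start June 24 <= June 28? ✓ → no.
N: start June 8 > June 8? ✗; start June 8 < June 9? ✓; start June 8 <= June 28? ✓ → no.
Q: start June 17 > June 8? ✓; start June 17 < June 9? ✗; start June 17 <= June 28? ✓ → no.
R: start June 1 > June 8? ✗; start June 1 < June 9? ✓; start June 1 <= June 28? ✓ → no.
S: start June 21 > June 8? ✓; start June 21 < June 9? ✗; start June 21 <= June 28? ✓ → no.
U: start June 16 > June 8? ✓; start June 16 < June 9? ✗; start June 16 <= June 28? ✓ → no.
V: start June 17 > June 8? ✓; start June 17 < June 9? ✗; start June 17 <= June 28? ✓ → no.
Result: none.

none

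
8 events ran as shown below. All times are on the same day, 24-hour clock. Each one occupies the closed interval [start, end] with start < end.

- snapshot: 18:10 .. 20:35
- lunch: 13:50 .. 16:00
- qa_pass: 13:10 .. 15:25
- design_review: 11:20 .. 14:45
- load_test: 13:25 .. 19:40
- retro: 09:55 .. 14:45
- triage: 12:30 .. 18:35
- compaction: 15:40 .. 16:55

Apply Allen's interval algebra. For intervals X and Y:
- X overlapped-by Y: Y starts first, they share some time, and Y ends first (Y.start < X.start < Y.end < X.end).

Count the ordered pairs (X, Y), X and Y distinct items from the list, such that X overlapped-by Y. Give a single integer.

Checking all 56 ordered pairs for relation 'overlapped-by'; matching pairs in alphabetical order:
(compaction, lunch): compaction overlapped-by lunch ✓
(load_test, design_review): load_test overlapped-by design_review ✓
(load_test, qa_pass): load_test overlapped-by qa_pass ✓
(load_test, retro): load_test overlapped-by retro ✓
(load_test, triage): load_test overlapped-by triage ✓
(lunch, design_review): lunch overlapped-by design_review ✓
(lunch, qa_pass): lunch overlapped-by qa_pass ✓
(lunch, retro): lunch overlapped-by retro ✓
(qa_pass, design_review): qa_pass overlapped-by design_review ✓
(qa_pass, retro): qa_pass overlapped-by retro ✓
(snapshot, load_test): snapshot overlapped-by load_test ✓
(snapshot, triage): snapshot overlapped-by triage ✓
(triage, design_review): triage overlapped-by design_review ✓
(triage, retro): triage overlapped-by retro ✓
Count: 14.

14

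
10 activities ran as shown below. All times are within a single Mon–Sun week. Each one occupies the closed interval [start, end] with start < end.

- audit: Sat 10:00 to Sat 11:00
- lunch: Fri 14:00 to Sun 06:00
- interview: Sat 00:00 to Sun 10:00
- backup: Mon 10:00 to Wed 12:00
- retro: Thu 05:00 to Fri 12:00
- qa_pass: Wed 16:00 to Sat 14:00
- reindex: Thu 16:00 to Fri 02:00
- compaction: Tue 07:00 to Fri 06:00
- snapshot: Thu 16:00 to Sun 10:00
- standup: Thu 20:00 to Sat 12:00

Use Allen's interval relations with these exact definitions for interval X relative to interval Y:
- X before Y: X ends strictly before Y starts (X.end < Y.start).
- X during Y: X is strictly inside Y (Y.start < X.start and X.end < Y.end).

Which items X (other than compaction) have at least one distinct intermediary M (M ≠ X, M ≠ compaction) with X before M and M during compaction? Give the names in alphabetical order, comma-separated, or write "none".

Target compaction = [Tue 07:00, Fri 06:00].
Intermediaries M with M during compaction: reindex.
Via reindex — items with X before reindex: backup.
Union: backup.

backup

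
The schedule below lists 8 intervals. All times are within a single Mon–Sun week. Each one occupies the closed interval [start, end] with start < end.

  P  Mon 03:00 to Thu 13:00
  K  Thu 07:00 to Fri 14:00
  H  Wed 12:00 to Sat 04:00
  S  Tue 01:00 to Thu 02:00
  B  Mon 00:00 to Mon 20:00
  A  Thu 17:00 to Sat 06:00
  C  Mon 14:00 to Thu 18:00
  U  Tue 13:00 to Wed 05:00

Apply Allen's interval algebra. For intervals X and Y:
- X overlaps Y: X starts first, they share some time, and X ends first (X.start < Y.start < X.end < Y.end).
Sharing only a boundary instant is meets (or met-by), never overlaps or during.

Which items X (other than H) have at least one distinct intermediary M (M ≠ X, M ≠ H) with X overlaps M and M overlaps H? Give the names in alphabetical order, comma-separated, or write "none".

B, P

Target H = [Wed 12:00, Sat 04:00].
Intermediaries M with M overlaps H: C, P, S.
Via C — items with X overlaps C: B, P.
Via P — items with X overlaps P: B.
Via S — items with X overlaps S: none.
Union: B, P.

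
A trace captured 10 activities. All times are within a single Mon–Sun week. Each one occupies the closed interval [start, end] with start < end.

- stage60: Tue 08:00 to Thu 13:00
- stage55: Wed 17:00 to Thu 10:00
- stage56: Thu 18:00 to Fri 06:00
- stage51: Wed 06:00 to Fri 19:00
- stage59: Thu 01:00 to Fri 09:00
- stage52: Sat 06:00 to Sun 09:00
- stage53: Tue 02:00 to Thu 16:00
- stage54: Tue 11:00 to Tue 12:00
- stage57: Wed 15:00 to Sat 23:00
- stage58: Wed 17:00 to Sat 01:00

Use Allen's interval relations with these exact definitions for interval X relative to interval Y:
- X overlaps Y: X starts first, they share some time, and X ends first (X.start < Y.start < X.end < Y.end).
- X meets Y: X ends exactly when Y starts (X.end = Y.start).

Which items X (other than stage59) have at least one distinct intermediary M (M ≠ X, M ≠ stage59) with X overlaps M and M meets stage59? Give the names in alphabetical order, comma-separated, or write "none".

Target stage59 = [Thu 01:00, Fri 09:00].
Intermediaries M with M meets stage59: none.
Union: none.

none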